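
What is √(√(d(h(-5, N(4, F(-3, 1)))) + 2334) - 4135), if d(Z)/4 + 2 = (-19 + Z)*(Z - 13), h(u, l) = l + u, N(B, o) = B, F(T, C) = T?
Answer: √(-4135 + √3446) ≈ 63.846*I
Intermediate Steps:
d(Z) = -8 + 4*(-19 + Z)*(-13 + Z) (d(Z) = -8 + 4*((-19 + Z)*(Z - 13)) = -8 + 4*((-19 + Z)*(-13 + Z)) = -8 + 4*(-19 + Z)*(-13 + Z))
√(√(d(h(-5, N(4, F(-3, 1)))) + 2334) - 4135) = √(√((980 - 128*(4 - 5) + 4*(4 - 5)²) + 2334) - 4135) = √(√((980 - 128*(-1) + 4*(-1)²) + 2334) - 4135) = √(√((980 + 128 + 4*1) + 2334) - 4135) = √(√((980 + 128 + 4) + 2334) - 4135) = √(√(1112 + 2334) - 4135) = √(√3446 - 4135) = √(-4135 + √3446)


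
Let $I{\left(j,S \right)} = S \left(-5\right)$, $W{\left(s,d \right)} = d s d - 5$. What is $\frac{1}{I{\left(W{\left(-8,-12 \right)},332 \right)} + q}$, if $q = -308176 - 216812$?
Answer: $- \frac{1}{526648} \approx -1.8988 \cdot 10^{-6}$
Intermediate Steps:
$W{\left(s,d \right)} = -5 + s d^{2}$ ($W{\left(s,d \right)} = s d^{2} - 5 = -5 + s d^{2}$)
$q = -524988$
$I{\left(j,S \right)} = - 5 S$
$\frac{1}{I{\left(W{\left(-8,-12 \right)},332 \right)} + q} = \frac{1}{\left(-5\right) 332 - 524988} = \frac{1}{-1660 - 524988} = \frac{1}{-526648} = - \frac{1}{526648}$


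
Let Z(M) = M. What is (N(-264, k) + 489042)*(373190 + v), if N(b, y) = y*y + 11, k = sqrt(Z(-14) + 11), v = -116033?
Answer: 125762630850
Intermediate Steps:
k = I*sqrt(3) (k = sqrt(-14 + 11) = sqrt(-3) = I*sqrt(3) ≈ 1.732*I)
N(b, y) = 11 + y**2 (N(b, y) = y**2 + 11 = 11 + y**2)
(N(-264, k) + 489042)*(373190 + v) = ((11 + (I*sqrt(3))**2) + 489042)*(373190 - 116033) = ((11 - 3) + 489042)*257157 = (8 + 489042)*257157 = 489050*257157 = 125762630850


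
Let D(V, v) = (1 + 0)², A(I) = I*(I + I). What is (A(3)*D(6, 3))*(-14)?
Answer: -252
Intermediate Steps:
A(I) = 2*I² (A(I) = I*(2*I) = 2*I²)
D(V, v) = 1 (D(V, v) = 1² = 1)
(A(3)*D(6, 3))*(-14) = ((2*3²)*1)*(-14) = ((2*9)*1)*(-14) = (18*1)*(-14) = 18*(-14) = -252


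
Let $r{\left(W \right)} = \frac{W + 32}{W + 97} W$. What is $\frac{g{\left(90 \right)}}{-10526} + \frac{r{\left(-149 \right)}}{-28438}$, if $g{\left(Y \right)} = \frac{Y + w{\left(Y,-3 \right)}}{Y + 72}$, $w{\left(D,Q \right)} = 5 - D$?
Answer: $\frac{571530133}{48492818856} \approx 0.011786$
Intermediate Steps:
$g{\left(Y \right)} = \frac{5}{72 + Y}$ ($g{\left(Y \right)} = \frac{Y - \left(-5 + Y\right)}{Y + 72} = \frac{5}{72 + Y}$)
$r{\left(W \right)} = \frac{W \left(32 + W\right)}{97 + W}$ ($r{\left(W \right)} = \frac{32 + W}{97 + W} W = \frac{W \left(32 + W\right)}{97 + W}$)
$\frac{g{\left(90 \right)}}{-10526} + \frac{r{\left(-149 \right)}}{-28438} = \frac{5 \frac{1}{72 + 90}}{-10526} + \frac{\left(-149\right) \frac{1}{97 - 149} \left(32 - 149\right)}{-28438} = \frac{5}{162} \left(- \frac{1}{10526}\right) + \left(-149\right) \frac{1}{-52} \left(-117\right) \left(- \frac{1}{28438}\right) = 5 \cdot \frac{1}{162} \left(- \frac{1}{10526}\right) + \left(-149\right) \left(- \frac{1}{52}\right) \left(-117\right) \left(- \frac{1}{28438}\right) = \frac{5}{162} \left(- \frac{1}{10526}\right) - - \frac{1341}{113752} = - \frac{5}{1705212} + \frac{1341}{113752} = \frac{571530133}{48492818856}$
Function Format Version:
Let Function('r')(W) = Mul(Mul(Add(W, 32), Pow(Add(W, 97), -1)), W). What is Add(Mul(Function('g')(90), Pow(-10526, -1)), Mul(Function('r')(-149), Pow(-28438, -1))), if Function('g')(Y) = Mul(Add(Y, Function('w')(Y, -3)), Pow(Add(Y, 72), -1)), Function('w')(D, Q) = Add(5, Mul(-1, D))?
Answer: Rational(571530133, 48492818856) ≈ 0.011786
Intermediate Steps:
Function('g')(Y) = Mul(5, Pow(Add(72, Y), -1)) (Function('g')(Y) = Mul(Add(Y, Add(5, Mul(-1, Y))), Pow(Add(Y, 72), -1)) = Mul(5, Pow(Add(72, Y), -1)))
Function('r')(W) = Mul(W, Pow(Add(97, W), -1), Add(32, W)) (Function('r')(W) = Mul(Mul(Add(32, W), Pow(Add(97, W), -1)), W) = Mul(Mul(Pow(Add(97, W), -1), Add(32, W)), W) = Mul(W, Pow(Add(97, W), -1), Add(32, W)))
Add(Mul(Function('g')(90), Pow(-10526, -1)), Mul(Function('r')(-149), Pow(-28438, -1))) = Add(Mul(Mul(5, Pow(Add(72, 90), -1)), Pow(-10526, -1)), Mul(Mul(-149, Pow(Add(97, -149), -1), Add(32, -149)), Pow(-28438, -1))) = Add(Mul(Mul(5, Pow(162, -1)), Rational(-1, 10526)), Mul(Mul(-149, Pow(-52, -1), -117), Rational(-1, 28438))) = Add(Mul(Mul(5, Rational(1, 162)), Rational(-1, 10526)), Mul(Mul(-149, Rational(-1, 52), -117), Rational(-1, 28438))) = Add(Mul(Rational(5, 162), Rational(-1, 10526)), Mul(Rational(-1341, 4), Rational(-1, 28438))) = Add(Rational(-5, 1705212), Rational(1341, 113752)) = Rational(571530133, 48492818856)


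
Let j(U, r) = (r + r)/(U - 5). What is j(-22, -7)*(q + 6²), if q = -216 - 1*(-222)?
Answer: 196/9 ≈ 21.778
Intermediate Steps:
q = 6 (q = -216 + 222 = 6)
j(U, r) = 2*r/(-5 + U) (j(U, r) = (2*r)/(-5 + U) = 2*r/(-5 + U))
j(-22, -7)*(q + 6²) = (2*(-7)/(-5 - 22))*(6 + 6²) = (2*(-7)/(-27))*(6 + 36) = (2*(-7)*(-1/27))*42 = (14/27)*42 = 196/9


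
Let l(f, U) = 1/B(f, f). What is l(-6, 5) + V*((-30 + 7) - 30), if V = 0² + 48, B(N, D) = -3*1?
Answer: -7633/3 ≈ -2544.3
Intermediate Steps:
B(N, D) = -3
V = 48 (V = 0 + 48 = 48)
l(f, U) = -⅓ (l(f, U) = 1/(-3) = -⅓)
l(-6, 5) + V*((-30 + 7) - 30) = -⅓ + 48*((-30 + 7) - 30) = -⅓ + 48*(-23 - 30) = -⅓ + 48*(-53) = -⅓ - 2544 = -7633/3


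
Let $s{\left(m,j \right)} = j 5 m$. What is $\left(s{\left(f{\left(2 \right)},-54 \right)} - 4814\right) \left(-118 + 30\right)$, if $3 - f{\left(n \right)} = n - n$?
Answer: $494912$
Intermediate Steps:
$f{\left(n \right)} = 3$ ($f{\left(n \right)} = 3 - \left(n - n\right) = 3 - 0 = 3 + 0 = 3$)
$s{\left(m,j \right)} = 5 j m$
$\left(s{\left(f{\left(2 \right)},-54 \right)} - 4814\right) \left(-118 + 30\right) = \left(5 \left(-54\right) 3 - 4814\right) \left(-118 + 30\right) = \left(-810 - 4814\right) \left(-88\right) = \left(-5624\right) \left(-88\right) = 494912$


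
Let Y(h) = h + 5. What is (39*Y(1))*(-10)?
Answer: -2340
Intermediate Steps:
Y(h) = 5 + h
(39*Y(1))*(-10) = (39*(5 + 1))*(-10) = (39*6)*(-10) = 234*(-10) = -2340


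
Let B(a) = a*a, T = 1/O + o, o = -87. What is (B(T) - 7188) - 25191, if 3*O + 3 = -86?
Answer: -196473543/7921 ≈ -24804.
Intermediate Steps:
O = -89/3 (O = -1 + (⅓)*(-86) = -1 - 86/3 = -89/3 ≈ -29.667)
T = -7746/89 (T = 1/(-89/3) - 87 = -3/89 - 87 = -7746/89 ≈ -87.034)
B(a) = a²
(B(T) - 7188) - 25191 = ((-7746/89)² - 7188) - 25191 = (60000516/7921 - 7188) - 25191 = 3064368/7921 - 25191 = -196473543/7921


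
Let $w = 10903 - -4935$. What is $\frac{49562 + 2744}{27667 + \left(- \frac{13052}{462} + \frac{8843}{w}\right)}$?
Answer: $\frac{191365580868}{101120561471} \approx 1.8925$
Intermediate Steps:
$w = 15838$ ($w = 10903 + 4935 = 15838$)
$\frac{49562 + 2744}{27667 + \left(- \frac{13052}{462} + \frac{8843}{w}\right)} = \frac{49562 + 2744}{27667 + \left(- \frac{13052}{462} + \frac{8843}{15838}\right)} = \frac{52306}{27667 + \left(\left(-13052\right) \frac{1}{462} + 8843 \cdot \frac{1}{15838}\right)} = \frac{52306}{27667 + \left(- \frac{6526}{231} + \frac{8843}{15838}\right)} = \frac{52306}{27667 - \frac{101316055}{3658578}} = \frac{52306}{\frac{101120561471}{3658578}} = 52306 \cdot \frac{3658578}{101120561471} = \frac{191365580868}{101120561471}$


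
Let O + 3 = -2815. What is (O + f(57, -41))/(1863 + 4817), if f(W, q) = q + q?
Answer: -145/334 ≈ -0.43413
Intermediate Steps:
f(W, q) = 2*q
O = -2818 (O = -3 - 2815 = -2818)
(O + f(57, -41))/(1863 + 4817) = (-2818 + 2*(-41))/(1863 + 4817) = (-2818 - 82)/6680 = -2900*1/6680 = -145/334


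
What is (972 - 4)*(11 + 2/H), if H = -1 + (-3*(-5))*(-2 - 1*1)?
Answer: 243936/23 ≈ 10606.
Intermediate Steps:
H = -46 (H = -1 + 15*(-2 - 1) = -1 + 15*(-3) = -1 - 45 = -46)
(972 - 4)*(11 + 2/H) = (972 - 4)*(11 + 2/(-46)) = 968*(11 + 2*(-1/46)) = 968*(11 - 1/23) = 968*(252/23) = 243936/23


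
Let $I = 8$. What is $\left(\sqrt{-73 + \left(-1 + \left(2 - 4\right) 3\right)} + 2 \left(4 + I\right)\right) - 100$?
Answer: $-76 + 4 i \sqrt{5} \approx -76.0 + 8.9443 i$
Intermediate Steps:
$\left(\sqrt{-73 + \left(-1 + \left(2 - 4\right) 3\right)} + 2 \left(4 + I\right)\right) - 100 = \left(\sqrt{-73 + \left(-1 + \left(2 - 4\right) 3\right)} + 2 \left(4 + 8\right)\right) - 100 = \left(\sqrt{-73 - 7} + 2 \cdot 12\right) - 100 = \left(\sqrt{-73 - 7} + 24\right) - 100 = \left(\sqrt{-80} + 24\right) - 100 = \left(4 i \sqrt{5} + 24\right) - 100 = \left(24 + 4 i \sqrt{5}\right) - 100 = -76 + 4 i \sqrt{5}$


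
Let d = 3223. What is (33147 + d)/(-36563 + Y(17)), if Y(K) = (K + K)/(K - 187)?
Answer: -90925/91408 ≈ -0.99472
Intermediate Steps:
Y(K) = 2*K/(-187 + K) (Y(K) = (2*K)/(-187 + K) = 2*K/(-187 + K))
(33147 + d)/(-36563 + Y(17)) = (33147 + 3223)/(-36563 + 2*17/(-187 + 17)) = 36370/(-36563 + 2*17/(-170)) = 36370/(-36563 + 2*17*(-1/170)) = 36370/(-36563 - ⅕) = 36370/(-182816/5) = 36370*(-5/182816) = -90925/91408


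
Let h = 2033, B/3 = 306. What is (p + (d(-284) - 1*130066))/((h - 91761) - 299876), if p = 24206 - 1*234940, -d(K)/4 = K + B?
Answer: 85834/97401 ≈ 0.88124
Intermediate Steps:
B = 918 (B = 3*306 = 918)
d(K) = -3672 - 4*K (d(K) = -4*(K + 918) = -4*(918 + K) = -3672 - 4*K)
p = -210734 (p = 24206 - 234940 = -210734)
(p + (d(-284) - 1*130066))/((h - 91761) - 299876) = (-210734 + ((-3672 - 4*(-284)) - 1*130066))/((2033 - 91761) - 299876) = (-210734 + ((-3672 + 1136) - 130066))/(-89728 - 299876) = (-210734 + (-2536 - 130066))/(-389604) = (-210734 - 132602)*(-1/389604) = -343336*(-1/389604) = 85834/97401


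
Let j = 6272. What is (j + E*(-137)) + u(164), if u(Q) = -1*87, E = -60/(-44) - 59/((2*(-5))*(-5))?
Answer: 3387913/550 ≈ 6159.8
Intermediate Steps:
E = 101/550 (E = -60*(-1/44) - 59/((-10*(-5))) = 15/11 - 59/50 = 101/550 ≈ 0.18364)
u(Q) = -87
(j + E*(-137)) + u(164) = (6272 + (101/550)*(-137)) - 87 = (6272 - 13837/550) - 87 = 3435763/550 - 87 = 3387913/550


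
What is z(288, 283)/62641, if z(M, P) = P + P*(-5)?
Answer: -1132/62641 ≈ -0.018071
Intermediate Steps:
z(M, P) = -4*P (z(M, P) = P - 5*P = -4*P)
z(288, 283)/62641 = -4*283/62641 = -1132*1/62641 = -1132/62641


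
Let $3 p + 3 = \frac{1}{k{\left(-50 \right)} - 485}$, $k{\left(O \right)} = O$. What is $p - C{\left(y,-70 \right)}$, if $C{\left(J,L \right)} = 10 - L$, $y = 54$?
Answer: $- \frac{130006}{1605} \approx -81.001$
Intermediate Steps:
$p = - \frac{1606}{1605}$ ($p = -1 + \frac{1}{3 \left(-50 - 485\right)} = -1 + \frac{1}{3 \left(-535\right)} = -1 + \frac{1}{3} \left(- \frac{1}{535}\right) = -1 - \frac{1}{1605} = - \frac{1606}{1605} \approx -1.0006$)
$p - C{\left(y,-70 \right)} = - \frac{1606}{1605} - \left(10 - -70\right) = - \frac{1606}{1605} - \left(10 + 70\right) = - \frac{1606}{1605} - 80 = - \frac{130006}{1605}$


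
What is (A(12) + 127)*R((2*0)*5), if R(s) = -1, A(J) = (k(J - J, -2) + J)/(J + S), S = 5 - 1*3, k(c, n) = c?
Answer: -895/7 ≈ -127.86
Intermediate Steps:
S = 2 (S = 5 - 3 = 2)
A(J) = J/(2 + J) (A(J) = ((J - J) + J)/(J + 2) = (0 + J)/(2 + J) = J/(2 + J))
(A(12) + 127)*R((2*0)*5) = (12/(2 + 12) + 127)*(-1) = (12/14 + 127)*(-1) = (12*(1/14) + 127)*(-1) = (6/7 + 127)*(-1) = (895/7)*(-1) = -895/7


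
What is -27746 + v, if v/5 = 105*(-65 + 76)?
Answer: -21971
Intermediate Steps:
v = 5775 (v = 5*(105*(-65 + 76)) = 5*(105*11) = 5*1155 = 5775)
-27746 + v = -27746 + 5775 = -21971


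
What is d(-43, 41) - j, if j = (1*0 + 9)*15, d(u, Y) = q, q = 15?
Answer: -120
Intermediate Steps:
d(u, Y) = 15
j = 135 (j = (0 + 9)*15 = 9*15 = 135)
d(-43, 41) - j = 15 - 1*135 = 15 - 135 = -120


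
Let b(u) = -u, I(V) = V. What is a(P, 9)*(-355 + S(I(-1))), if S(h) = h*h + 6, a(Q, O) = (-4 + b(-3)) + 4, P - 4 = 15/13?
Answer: -1044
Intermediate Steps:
P = 67/13 (P = 4 + 15/13 = 67/13 ≈ 5.1538)
a(Q, O) = 3 (a(Q, O) = (-4 - 1*(-3)) + 4 = (-4 + 3) + 4 = -1 + 4 = 3)
S(h) = 6 + h² (S(h) = h² + 6 = 6 + h²)
a(P, 9)*(-355 + S(I(-1))) = 3*(-355 + (6 + (-1)²)) = 3*(-355 + (6 + 1)) = 3*(-355 + 7) = 3*(-348) = -1044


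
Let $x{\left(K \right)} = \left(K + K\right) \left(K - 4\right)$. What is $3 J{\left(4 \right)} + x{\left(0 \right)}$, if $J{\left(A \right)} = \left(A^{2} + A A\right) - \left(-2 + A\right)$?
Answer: $90$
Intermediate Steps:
$x{\left(K \right)} = 2 K \left(-4 + K\right)$
$J{\left(A \right)} = 2 - A + 2 A^{2}$ ($J{\left(A \right)} = \left(A^{2} + A^{2}\right) - \left(-2 + A\right) = 2 A^{2} - \left(-2 + A\right) = 2 - A + 2 A^{2}$)
$3 J{\left(4 \right)} + x{\left(0 \right)} = 3 \left(2 - 4 + 2 \cdot 4^{2}\right) + 2 \cdot 0 \left(-4 + 0\right) = 3 \left(2 - 4 + 2 \cdot 16\right) + 2 \cdot 0 \left(-4\right) = 3 \left(2 - 4 + 32\right) + 0 = 3 \cdot 30 + 0 = 90 + 0 = 90$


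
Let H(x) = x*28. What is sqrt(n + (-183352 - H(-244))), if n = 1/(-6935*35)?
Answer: I*sqrt(415990037262709)/48545 ≈ 420.14*I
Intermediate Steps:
H(x) = 28*x
n = -1/242725 (n = 1/(-242725) = -1/242725 ≈ -4.1199e-6)
sqrt(n + (-183352 - H(-244))) = sqrt(-1/242725 + (-183352 - 28*(-244))) = sqrt(-1/242725 + (-183352 - 1*(-6832))) = sqrt(-1/242725 + (-183352 + 6832)) = sqrt(-1/242725 - 176520) = sqrt(-42845817001/242725) = I*sqrt(415990037262709)/48545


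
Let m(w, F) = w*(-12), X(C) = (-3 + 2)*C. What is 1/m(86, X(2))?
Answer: -1/1032 ≈ -0.00096899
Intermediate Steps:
X(C) = -C
m(w, F) = -12*w
1/m(86, X(2)) = 1/(-12*86) = 1/(-1032) = -1/1032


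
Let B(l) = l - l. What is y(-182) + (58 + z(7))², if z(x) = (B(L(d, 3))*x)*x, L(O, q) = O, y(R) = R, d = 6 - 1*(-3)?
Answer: 3182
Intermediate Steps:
d = 9 (d = 6 + 3 = 9)
B(l) = 0
z(x) = 0 (z(x) = (0*x)*x = 0*x = 0)
y(-182) + (58 + z(7))² = -182 + (58 + 0)² = -182 + 58² = -182 + 3364 = 3182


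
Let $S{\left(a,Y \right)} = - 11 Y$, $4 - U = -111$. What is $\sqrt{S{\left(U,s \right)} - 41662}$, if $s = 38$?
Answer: $4 i \sqrt{2630} \approx 205.13 i$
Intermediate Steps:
$U = 115$ ($U = 4 - -111 = 4 + 111 = 115$)
$\sqrt{S{\left(U,s \right)} - 41662} = \sqrt{\left(-11\right) 38 - 41662} = \sqrt{-418 - 41662} = \sqrt{-42080} = 4 i \sqrt{2630}$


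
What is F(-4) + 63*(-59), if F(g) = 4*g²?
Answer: -3653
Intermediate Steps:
F(-4) + 63*(-59) = 4*(-4)² + 63*(-59) = 4*16 - 3717 = 64 - 3717 = -3653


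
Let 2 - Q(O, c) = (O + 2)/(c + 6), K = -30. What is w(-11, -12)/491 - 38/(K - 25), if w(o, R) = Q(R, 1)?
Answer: 131926/189035 ≈ 0.69789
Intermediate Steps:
Q(O, c) = 2 - (2 + O)/(6 + c) (Q(O, c) = 2 - (O + 2)/(c + 6) = 2 - (2 + O)/(6 + c))
w(o, R) = 12/7 - R/7 (w(o, R) = (10 - R + 2*1)/(6 + 1) = (10 - R + 2)/7 = (12 - R)/7 = 12/7 - R/7)
w(-11, -12)/491 - 38/(K - 25) = (12/7 - 1/7*(-12))/491 - 38/(-30 - 25) = (12/7 + 12/7)*(1/491) - 38/(-55) = (24/7)*(1/491) - 38*(-1/55) = 24/3437 + 38/55 = 131926/189035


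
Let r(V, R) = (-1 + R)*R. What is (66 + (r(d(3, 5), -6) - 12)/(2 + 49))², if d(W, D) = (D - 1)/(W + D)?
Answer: 1281424/289 ≈ 4434.0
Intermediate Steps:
d(W, D) = (-1 + D)/(D + W)
r(V, R) = R*(-1 + R)
(66 + (r(d(3, 5), -6) - 12)/(2 + 49))² = (66 + (-6*(-1 - 6) - 12)/(2 + 49))² = (66 + (-6*(-7) - 12)/51)² = (66 + (42 - 12)*(1/51))² = (66 + 30*(1/51))² = (66 + 10/17)² = (1132/17)² = 1281424/289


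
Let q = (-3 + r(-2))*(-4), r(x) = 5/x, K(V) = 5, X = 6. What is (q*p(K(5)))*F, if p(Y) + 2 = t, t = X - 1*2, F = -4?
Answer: -176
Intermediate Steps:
q = 22 (q = (-3 + 5/(-2))*(-4) = (-3 + 5*(-1/2))*(-4) = (-3 - 5/2)*(-4) = -11/2*(-4) = 22)
t = 4 (t = 6 - 1*2 = 6 - 2 = 4)
p(Y) = 2 (p(Y) = -2 + 4 = 2)
(q*p(K(5)))*F = (22*2)*(-4) = 44*(-4) = -176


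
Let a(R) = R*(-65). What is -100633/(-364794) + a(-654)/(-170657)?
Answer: 1666332941/62254649658 ≈ 0.026766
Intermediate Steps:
a(R) = -65*R
-100633/(-364794) + a(-654)/(-170657) = -100633/(-364794) - 65*(-654)/(-170657) = -100633*(-1/364794) + 42510*(-1/170657) = 100633/364794 - 42510/170657 = 1666332941/62254649658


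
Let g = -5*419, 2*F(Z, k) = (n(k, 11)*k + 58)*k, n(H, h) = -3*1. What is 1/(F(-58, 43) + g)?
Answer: -2/7243 ≈ -0.00027613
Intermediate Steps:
n(H, h) = -3
F(Z, k) = k*(58 - 3*k)/2 (F(Z, k) = ((-3*k + 58)*k)/2 = ((58 - 3*k)*k)/2 = (k*(58 - 3*k))/2 = k*(58 - 3*k)/2)
g = -2095
1/(F(-58, 43) + g) = 1/((½)*43*(58 - 3*43) - 2095) = 1/((½)*43*(58 - 129) - 2095) = 1/((½)*43*(-71) - 2095) = 1/(-3053/2 - 2095) = 1/(-7243/2) = -2/7243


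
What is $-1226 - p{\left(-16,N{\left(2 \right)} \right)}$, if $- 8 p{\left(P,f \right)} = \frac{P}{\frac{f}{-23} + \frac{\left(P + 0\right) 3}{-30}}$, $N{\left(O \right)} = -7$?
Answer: $- \frac{268724}{219} \approx -1227.1$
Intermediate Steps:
$p{\left(P,f \right)} = - \frac{P}{8 \left(- \frac{P}{10} - \frac{f}{23}\right)}$ ($p{\left(P,f \right)} = - \frac{P \frac{1}{\frac{f}{-23} + \frac{\left(P + 0\right) 3}{-30}}}{8} = - \frac{P \frac{1}{f \left(- \frac{1}{23}\right) + P 3 \left(- \frac{1}{30}\right)}}{8} = - \frac{P \frac{1}{- \frac{f}{23} + 3 P \left(- \frac{1}{30}\right)}}{8} = - \frac{P \frac{1}{- \frac{f}{23} - \frac{P}{10}}}{8} = - \frac{P \frac{1}{- \frac{P}{10} - \frac{f}{23}}}{8} = - \frac{P}{8 \left(- \frac{P}{10} - \frac{f}{23}\right)}$)
$-1226 - p{\left(-16,N{\left(2 \right)} \right)} = -1226 - \frac{115}{4} \left(-16\right) \frac{1}{10 \left(-7\right) + 23 \left(-16\right)} = -1226 - \frac{115}{4} \left(-16\right) \frac{1}{-70 - 368} = -1226 - \frac{115}{4} \left(-16\right) \frac{1}{-438} = -1226 - \frac{115}{4} \left(-16\right) \left(- \frac{1}{438}\right) = -1226 - \frac{230}{219} = - \frac{268724}{219}$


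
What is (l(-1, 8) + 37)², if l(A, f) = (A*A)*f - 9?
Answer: 1296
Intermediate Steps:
l(A, f) = -9 + f*A² (l(A, f) = A²*f - 9 = f*A² - 9 = -9 + f*A²)
(l(-1, 8) + 37)² = ((-9 + 8*(-1)²) + 37)² = ((-9 + 8*1) + 37)² = ((-9 + 8) + 37)² = (-1 + 37)² = 36² = 1296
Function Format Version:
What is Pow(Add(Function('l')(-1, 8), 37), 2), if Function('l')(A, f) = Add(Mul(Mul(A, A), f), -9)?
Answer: 1296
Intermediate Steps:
Function('l')(A, f) = Add(-9, Mul(f, Pow(A, 2))) (Function('l')(A, f) = Add(Mul(Pow(A, 2), f), -9) = Add(Mul(f, Pow(A, 2)), -9) = Add(-9, Mul(f, Pow(A, 2))))
Pow(Add(Function('l')(-1, 8), 37), 2) = Pow(Add(Add(-9, Mul(8, Pow(-1, 2))), 37), 2) = Pow(Add(Add(-9, Mul(8, 1)), 37), 2) = Pow(Add(Add(-9, 8), 37), 2) = Pow(Add(-1, 37), 2) = Pow(36, 2) = 1296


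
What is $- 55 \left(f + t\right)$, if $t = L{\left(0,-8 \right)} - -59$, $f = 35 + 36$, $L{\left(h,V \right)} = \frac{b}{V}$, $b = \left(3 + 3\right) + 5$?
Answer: $- \frac{56595}{8} \approx -7074.4$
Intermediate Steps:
$b = 11$ ($b = 6 + 5 = 11$)
$L{\left(h,V \right)} = \frac{11}{V}$
$f = 71$
$t = \frac{461}{8}$ ($t = \frac{11}{-8} - -59 = 11 \left(- \frac{1}{8}\right) + 59 = - \frac{11}{8} + 59 = \frac{461}{8} \approx 57.625$)
$- 55 \left(f + t\right) = - 55 \left(71 + \frac{461}{8}\right) = \left(-55\right) \frac{1029}{8} = - \frac{56595}{8}$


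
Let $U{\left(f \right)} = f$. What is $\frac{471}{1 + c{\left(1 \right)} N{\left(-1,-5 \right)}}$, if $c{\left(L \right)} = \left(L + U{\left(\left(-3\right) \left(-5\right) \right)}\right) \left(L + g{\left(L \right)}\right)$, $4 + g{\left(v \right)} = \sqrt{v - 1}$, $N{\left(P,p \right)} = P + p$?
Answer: $\frac{471}{289} \approx 1.6298$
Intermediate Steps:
$g{\left(v \right)} = -4 + \sqrt{-1 + v}$ ($g{\left(v \right)} = -4 + \sqrt{v - 1} = -4 + \sqrt{-1 + v}$)
$c{\left(L \right)} = \left(15 + L\right) \left(-4 + L + \sqrt{-1 + L}\right)$ ($c{\left(L \right)} = \left(L - -15\right) \left(L + \left(-4 + \sqrt{-1 + L}\right)\right) = \left(L + 15\right) \left(-4 + L + \sqrt{-1 + L}\right) = \left(15 + L\right) \left(-4 + L + \sqrt{-1 + L}\right)$)
$\frac{471}{1 + c{\left(1 \right)} N{\left(-1,-5 \right)}} = \frac{471}{1 + \left(-60 + 1^{2} + 11 \cdot 1 + 15 \sqrt{-1 + 1} + 1 \sqrt{-1 + 1}\right) \left(-1 - 5\right)} = \frac{471}{1 + \left(-60 + 1 + 11 + 15 \sqrt{0} + 1 \sqrt{0}\right) \left(-6\right)} = \frac{471}{1 + \left(-60 + 1 + 11 + 15 \cdot 0 + 1 \cdot 0\right) \left(-6\right)} = \frac{471}{1 + \left(-60 + 1 + 11 + 0 + 0\right) \left(-6\right)} = \frac{471}{1 - -288} = \frac{471}{1 + 288} = \frac{471}{289}$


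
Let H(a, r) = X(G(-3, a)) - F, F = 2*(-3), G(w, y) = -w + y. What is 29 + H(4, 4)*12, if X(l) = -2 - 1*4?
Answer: 29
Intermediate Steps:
G(w, y) = y - w
X(l) = -6 (X(l) = -2 - 4 = -6)
F = -6
H(a, r) = 0 (H(a, r) = -6 - 1*(-6) = -6 + 6 = 0)
29 + H(4, 4)*12 = 29 + 0*12 = 29 + 0 = 29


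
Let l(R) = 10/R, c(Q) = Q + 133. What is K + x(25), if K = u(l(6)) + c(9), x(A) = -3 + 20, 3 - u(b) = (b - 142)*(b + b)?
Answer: 5668/9 ≈ 629.78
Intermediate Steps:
c(Q) = 133 + Q
u(b) = 3 - 2*b*(-142 + b) (u(b) = 3 - (b - 142)*(b + b) = 3 - (-142 + b)*2*b = 3 - 2*b*(-142 + b))
x(A) = 17
K = 5515/9 (K = (3 - 2*(10/6)**2 + 284*(10/6)) + (133 + 9) = (3 - 2*(10*(1/6))**2 + 284*(10*(1/6))) + 142 = (3 - 2*(5/3)**2 + 284*(5/3)) + 142 = (3 - 2*25/9 + 1420/3) + 142 = (3 - 50/9 + 1420/3) + 142 = 4237/9 + 142 = 5515/9 ≈ 612.78)
K + x(25) = 5515/9 + 17 = 5668/9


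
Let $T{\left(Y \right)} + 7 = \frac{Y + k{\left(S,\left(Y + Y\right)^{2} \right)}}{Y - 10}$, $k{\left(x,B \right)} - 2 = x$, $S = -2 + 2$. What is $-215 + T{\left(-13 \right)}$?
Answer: $- \frac{5095}{23} \approx -221.52$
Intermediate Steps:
$S = 0$
$k{\left(x,B \right)} = 2 + x$
$T{\left(Y \right)} = -7 + \frac{2 + Y}{-10 + Y}$ ($T{\left(Y \right)} = -7 + \frac{Y + \left(2 + 0\right)}{Y - 10} = -7 + \frac{Y + 2}{-10 + Y} = -7 + \frac{2 + Y}{-10 + Y}$)
$-215 + T{\left(-13 \right)} = -215 + \frac{6 \left(12 - -13\right)}{-10 - 13} = -215 + \frac{6 \left(12 + 13\right)}{-23} = -215 + 6 \left(- \frac{1}{23}\right) 25 = -215 - \frac{150}{23} = - \frac{5095}{23}$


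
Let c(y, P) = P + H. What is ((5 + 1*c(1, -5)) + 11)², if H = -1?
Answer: 100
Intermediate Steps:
c(y, P) = -1 + P (c(y, P) = P - 1 = -1 + P)
((5 + 1*c(1, -5)) + 11)² = ((5 + 1*(-1 - 5)) + 11)² = ((5 + 1*(-6)) + 11)² = ((5 - 6) + 11)² = (-1 + 11)² = 10² = 100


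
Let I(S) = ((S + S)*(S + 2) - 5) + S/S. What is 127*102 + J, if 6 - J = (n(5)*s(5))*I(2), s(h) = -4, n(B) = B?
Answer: 13200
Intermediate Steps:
I(S) = -4 + 2*S*(2 + S) (I(S) = ((2*S)*(2 + S) - 5) + 1 = (2*S*(2 + S) - 5) + 1 = (-5 + 2*S*(2 + S)) + 1 = -4 + 2*S*(2 + S))
J = 246 (J = 6 - 5*(-4)*(-4 + 2*2**2 + 4*2) = 6 - (-20)*(-4 + 2*4 + 8) = 6 - (-20)*(-4 + 8 + 8) = 6 - (-20)*12 = 6 - 1*(-240) = 6 + 240 = 246)
127*102 + J = 127*102 + 246 = 12954 + 246 = 13200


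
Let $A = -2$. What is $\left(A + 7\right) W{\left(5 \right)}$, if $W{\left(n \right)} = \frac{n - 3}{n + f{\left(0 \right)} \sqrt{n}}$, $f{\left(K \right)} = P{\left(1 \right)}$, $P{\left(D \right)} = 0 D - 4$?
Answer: $- \frac{10}{11} - \frac{8 \sqrt{5}}{11} \approx -2.5353$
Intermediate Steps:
$P{\left(D \right)} = -4$ ($P{\left(D \right)} = 0 - 4 = -4$)
$f{\left(K \right)} = -4$
$W{\left(n \right)} = \frac{-3 + n}{n - 4 \sqrt{n}}$ ($W{\left(n \right)} = \frac{n - 3}{n - 4 \sqrt{n}} = \frac{-3 + n}{n - 4 \sqrt{n}}$)
$\left(A + 7\right) W{\left(5 \right)} = \left(-2 + 7\right) \frac{-3 + 5}{5 - 4 \sqrt{5}} = 5 \frac{1}{5 - 4 \sqrt{5}} \cdot 2 = 5 \frac{2}{5 - 4 \sqrt{5}} = \frac{10}{5 - 4 \sqrt{5}}$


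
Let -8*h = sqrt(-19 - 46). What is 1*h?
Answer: -I*sqrt(65)/8 ≈ -1.0078*I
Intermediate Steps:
h = -I*sqrt(65)/8 (h = -sqrt(-19 - 46)/8 = -I*sqrt(65)/8 ≈ -1.0078*I)
1*h = 1*(-I*sqrt(65)/8) = -I*sqrt(65)/8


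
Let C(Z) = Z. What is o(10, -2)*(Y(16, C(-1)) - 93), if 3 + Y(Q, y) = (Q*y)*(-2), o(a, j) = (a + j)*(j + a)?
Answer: -4096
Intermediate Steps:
o(a, j) = (a + j)² (o(a, j) = (a + j)*(a + j) = (a + j)²)
Y(Q, y) = -3 - 2*Q*y (Y(Q, y) = -3 + (Q*y)*(-2) = -3 - 2*Q*y)
o(10, -2)*(Y(16, C(-1)) - 93) = (10 - 2)²*((-3 - 2*16*(-1)) - 93) = 8²*((-3 + 32) - 93) = 64*(29 - 93) = 64*(-64) = -4096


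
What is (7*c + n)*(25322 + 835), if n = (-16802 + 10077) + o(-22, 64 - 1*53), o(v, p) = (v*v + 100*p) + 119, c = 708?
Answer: -1726362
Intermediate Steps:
o(v, p) = 119 + v² + 100*p (o(v, p) = (v² + 100*p) + 119 = 119 + v² + 100*p)
n = -5022 (n = (-16802 + 10077) + (119 + (-22)² + 100*(64 - 1*53)) = -6725 + (119 + 484 + 100*(64 - 53)) = -6725 + (119 + 484 + 100*11) = -6725 + (119 + 484 + 1100) = -6725 + 1703 = -5022)
(7*c + n)*(25322 + 835) = (7*708 - 5022)*(25322 + 835) = (4956 - 5022)*26157 = -66*26157 = -1726362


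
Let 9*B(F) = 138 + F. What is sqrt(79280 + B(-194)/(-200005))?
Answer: 2*sqrt(7135556767259570)/600015 ≈ 281.57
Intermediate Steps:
B(F) = 46/3 + F/9 (B(F) = (138 + F)/9 = 46/3 + F/9)
sqrt(79280 + B(-194)/(-200005)) = sqrt(79280 + (46/3 + (1/9)*(-194))/(-200005)) = sqrt(79280 + (46/3 - 194/9)*(-1/200005)) = sqrt(79280 - 56/9*(-1/200005)) = sqrt(79280 + 56/1800045) = sqrt(142707567656/1800045) = 2*sqrt(7135556767259570)/600015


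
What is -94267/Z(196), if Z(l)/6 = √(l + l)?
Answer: -94267*√2/168 ≈ -793.53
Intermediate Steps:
Z(l) = 6*√2*√l (Z(l) = 6*√(l + l) = 6*√(2*l) = 6*(√2*√l) = 6*√2*√l)
-94267/Z(196) = -94267*√2/168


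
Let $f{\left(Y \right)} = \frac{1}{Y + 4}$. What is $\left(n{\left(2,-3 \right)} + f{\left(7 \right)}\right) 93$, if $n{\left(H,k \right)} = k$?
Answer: $- \frac{2976}{11} \approx -270.55$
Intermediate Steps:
$f{\left(Y \right)} = \frac{1}{4 + Y}$
$\left(n{\left(2,-3 \right)} + f{\left(7 \right)}\right) 93 = \left(-3 + \frac{1}{4 + 7}\right) 93 = \left(-3 + \frac{1}{11}\right) 93 = \left(- \frac{32}{11}\right) 93 = - \frac{2976}{11}$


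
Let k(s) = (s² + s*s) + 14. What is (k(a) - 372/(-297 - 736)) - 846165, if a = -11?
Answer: -873823625/1033 ≈ -8.4591e+5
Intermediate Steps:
k(s) = 14 + 2*s² (k(s) = (s² + s²) + 14 = 2*s² + 14 = 14 + 2*s²)
(k(a) - 372/(-297 - 736)) - 846165 = ((14 + 2*(-11)²) - 372/(-297 - 736)) - 846165 = ((14 + 2*121) - 372/(-1033)) - 846165 = ((14 + 242) - 372*(-1/1033)) - 846165 = (256 + 372/1033) - 846165 = 264820/1033 - 846165 = -873823625/1033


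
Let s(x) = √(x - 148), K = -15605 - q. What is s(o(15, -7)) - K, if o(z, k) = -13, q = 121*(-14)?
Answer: 13911 + I*√161 ≈ 13911.0 + 12.689*I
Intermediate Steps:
q = -1694
K = -13911 (K = -15605 - 1*(-1694) = -15605 + 1694 = -13911)
s(x) = √(-148 + x)
s(o(15, -7)) - K = √(-148 - 13) - 1*(-13911) = √(-161) + 13911 = I*√161 + 13911 = 13911 + I*√161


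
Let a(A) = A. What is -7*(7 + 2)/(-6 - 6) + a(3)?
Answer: 33/4 ≈ 8.2500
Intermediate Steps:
-7*(7 + 2)/(-6 - 6) + a(3) = -7*(7 + 2)/(-6 - 6) + 3 = -63/(-12) + 3 = -63*(-1)/12 + 3 = -7*(-¾) + 3 = 21/4 + 3 = 33/4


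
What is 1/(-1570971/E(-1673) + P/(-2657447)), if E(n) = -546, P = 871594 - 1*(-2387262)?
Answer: 37204258/106999816299 ≈ 0.00034770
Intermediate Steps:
P = 3258856 (P = 871594 + 2387262 = 3258856)
1/(-1570971/E(-1673) + P/(-2657447)) = 1/(-1570971/(-546) + 3258856/(-2657447)) = 1/(-1570971*(-1/546) + 3258856*(-1/2657447)) = 1/(523657/182 - 3258856/2657447) = 1/(106999816299/37204258) = 37204258/106999816299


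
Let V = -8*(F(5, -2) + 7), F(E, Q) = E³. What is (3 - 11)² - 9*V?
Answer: 9568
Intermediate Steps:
V = -1056 (V = -8*(5³ + 7) = -8*(125 + 7) = -8*132 = -1056)
(3 - 11)² - 9*V = (3 - 11)² - 9*(-1056) = (-8)² + 9504 = 64 + 9504 = 9568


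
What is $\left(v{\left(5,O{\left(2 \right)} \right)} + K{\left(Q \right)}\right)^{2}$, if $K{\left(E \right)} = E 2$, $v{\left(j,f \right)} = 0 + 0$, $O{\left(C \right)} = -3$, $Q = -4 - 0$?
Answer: $64$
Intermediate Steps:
$Q = -4$ ($Q = -4 + 0 = -4$)
$v{\left(j,f \right)} = 0$
$K{\left(E \right)} = 2 E$
$\left(v{\left(5,O{\left(2 \right)} \right)} + K{\left(Q \right)}\right)^{2} = \left(0 + 2 \left(-4\right)\right)^{2} = \left(0 - 8\right)^{2} = \left(-8\right)^{2} = 64$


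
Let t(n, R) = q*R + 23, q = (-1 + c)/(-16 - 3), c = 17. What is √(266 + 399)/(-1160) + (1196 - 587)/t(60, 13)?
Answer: 11571/229 - √665/1160 ≈ 50.506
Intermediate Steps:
q = -16/19 (q = (-1 + 17)/(-16 - 3) = 16/(-19) = 16*(-1/19) = -16/19 ≈ -0.84210)
t(n, R) = 23 - 16*R/19 (t(n, R) = -16*R/19 + 23 = 23 - 16*R/19)
√(266 + 399)/(-1160) + (1196 - 587)/t(60, 13) = √(266 + 399)/(-1160) + (1196 - 587)/(23 - 16/19*13) = √665*(-1/1160) + 609/(23 - 208/19) = -√665/1160 + 609/(229/19) = -√665/1160 + 609*(19/229) = -√665/1160 + 11571/229 = 11571/229 - √665/1160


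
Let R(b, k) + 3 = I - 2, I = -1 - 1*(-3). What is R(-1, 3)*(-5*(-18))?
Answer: -270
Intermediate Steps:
I = 2 (I = -1 + 3 = 2)
R(b, k) = -3 (R(b, k) = -3 + (2 - 2) = -3 + 0 = -3)
R(-1, 3)*(-5*(-18)) = -(-15)*(-18) = -3*90 = -270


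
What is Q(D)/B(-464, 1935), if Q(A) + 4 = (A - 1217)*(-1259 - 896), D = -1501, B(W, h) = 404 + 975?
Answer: 5857286/1379 ≈ 4247.5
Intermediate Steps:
B(W, h) = 1379
Q(A) = 2622631 - 2155*A (Q(A) = -4 + (A - 1217)*(-1259 - 896) = -4 + (-1217 + A)*(-2155) = -4 + (2622635 - 2155*A) = 2622631 - 2155*A)
Q(D)/B(-464, 1935) = (2622631 - 2155*(-1501))/1379 = (2622631 + 3234655)*(1/1379) = 5857286*(1/1379) = 5857286/1379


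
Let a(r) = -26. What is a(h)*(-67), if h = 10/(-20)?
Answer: 1742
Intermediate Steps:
h = -1/2 (h = 10*(-1/20) = -1/2 ≈ -0.50000)
a(h)*(-67) = -26*(-67) = 1742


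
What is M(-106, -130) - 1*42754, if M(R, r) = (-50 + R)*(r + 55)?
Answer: -31054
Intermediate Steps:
M(R, r) = (-50 + R)*(55 + r)
M(-106, -130) - 1*42754 = (-2750 - 50*(-130) + 55*(-106) - 106*(-130)) - 1*42754 = (-2750 + 6500 - 5830 + 13780) - 42754 = 11700 - 42754 = -31054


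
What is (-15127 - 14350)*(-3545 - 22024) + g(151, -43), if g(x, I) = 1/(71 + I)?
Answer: 21103527565/28 ≈ 7.5370e+8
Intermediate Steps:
(-15127 - 14350)*(-3545 - 22024) + g(151, -43) = (-15127 - 14350)*(-3545 - 22024) + 1/(71 - 43) = -29477*(-25569) + 1/28 = 753697413 + 1/28 = 21103527565/28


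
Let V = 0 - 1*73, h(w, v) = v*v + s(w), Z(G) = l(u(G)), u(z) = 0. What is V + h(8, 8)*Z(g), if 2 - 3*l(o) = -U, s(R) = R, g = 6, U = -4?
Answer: -121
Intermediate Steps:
l(o) = -⅔ (l(o) = ⅔ - (-1)*(-4)/3 = ⅔ - ⅓*4 = ⅔ - 4/3 = -⅔)
Z(G) = -⅔
h(w, v) = w + v² (h(w, v) = v*v + w = v² + w = w + v²)
V = -73 (V = 0 - 73 = -73)
V + h(8, 8)*Z(g) = -73 + (8 + 8²)*(-⅔) = -73 + (8 + 64)*(-⅔) = -73 + 72*(-⅔) = -73 - 48 = -121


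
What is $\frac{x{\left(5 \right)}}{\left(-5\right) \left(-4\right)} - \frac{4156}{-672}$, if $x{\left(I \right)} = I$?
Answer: $\frac{1081}{168} \approx 6.4345$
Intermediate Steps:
$\frac{x{\left(5 \right)}}{\left(-5\right) \left(-4\right)} - \frac{4156}{-672} = \frac{5}{\left(-5\right) \left(-4\right)} - \frac{4156}{-672} = \frac{5}{20} - - \frac{1039}{168} = 5 \cdot \frac{1}{20} + \frac{1039}{168} = \frac{1}{4} + \frac{1039}{168} = \frac{1081}{168}$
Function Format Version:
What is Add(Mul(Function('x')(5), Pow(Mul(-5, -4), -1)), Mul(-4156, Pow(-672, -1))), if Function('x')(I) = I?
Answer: Rational(1081, 168) ≈ 6.4345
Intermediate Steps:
Add(Mul(Function('x')(5), Pow(Mul(-5, -4), -1)), Mul(-4156, Pow(-672, -1))) = Add(Mul(5, Pow(Mul(-5, -4), -1)), Mul(-4156, Pow(-672, -1))) = Add(Mul(5, Pow(20, -1)), Mul(-4156, Rational(-1, 672))) = Add(Mul(5, Rational(1, 20)), Rational(1039, 168)) = Add(Rational(1, 4), Rational(1039, 168)) = Rational(1081, 168)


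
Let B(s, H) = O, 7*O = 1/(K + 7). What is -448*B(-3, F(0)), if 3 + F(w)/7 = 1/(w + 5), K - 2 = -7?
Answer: -32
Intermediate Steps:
K = -5 (K = 2 - 7 = -5)
F(w) = -21 + 7/(5 + w) (F(w) = -21 + 7/(w + 5) = -21 + 7/(5 + w))
O = 1/14 (O = 1/(7*(-5 + 7)) = (⅐)/2 = (⅐)*(½) = 1/14 ≈ 0.071429)
B(s, H) = 1/14
-448*B(-3, F(0)) = -448*1/14 = -32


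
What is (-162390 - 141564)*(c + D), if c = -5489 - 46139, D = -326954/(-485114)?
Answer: 543755004969618/34651 ≈ 1.5692e+10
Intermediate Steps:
D = 163477/242557 (D = -326954*(-1/485114) = 163477/242557 ≈ 0.67397)
c = -51628
(-162390 - 141564)*(c + D) = (-162390 - 141564)*(-51628 + 163477/242557) = -303954*(-12522569319/242557) = 543755004969618/34651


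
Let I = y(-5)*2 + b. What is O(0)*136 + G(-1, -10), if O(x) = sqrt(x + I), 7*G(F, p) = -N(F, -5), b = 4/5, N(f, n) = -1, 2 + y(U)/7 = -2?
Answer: 1/7 + 272*I*sqrt(345)/5 ≈ 0.14286 + 1010.4*I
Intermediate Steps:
y(U) = -28 (y(U) = -14 + 7*(-2) = -14 - 14 = -28)
b = 4/5 (b = 4*(1/5) = 4/5 ≈ 0.80000)
I = -276/5 (I = -28*2 + 4/5 = -56 + 4/5 = -276/5 ≈ -55.200)
G(F, p) = 1/7 (G(F, p) = (-1*(-1))/7 = (1/7)*1 = 1/7)
O(x) = sqrt(-276/5 + x) (O(x) = sqrt(x - 276/5) = sqrt(-276/5 + x))
O(0)*136 + G(-1, -10) = (sqrt(-1380 + 25*0)/5)*136 + 1/7 = (sqrt(-1380 + 0)/5)*136 + 1/7 = (sqrt(-1380)/5)*136 + 1/7 = ((2*I*sqrt(345))/5)*136 + 1/7 = (2*I*sqrt(345)/5)*136 + 1/7 = 272*I*sqrt(345)/5 + 1/7 = 1/7 + 272*I*sqrt(345)/5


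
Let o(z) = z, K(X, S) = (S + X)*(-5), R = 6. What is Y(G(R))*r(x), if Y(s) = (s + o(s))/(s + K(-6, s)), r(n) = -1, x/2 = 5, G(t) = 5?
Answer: -1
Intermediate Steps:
x = 10 (x = 2*5 = 10)
K(X, S) = -5*S - 5*X
Y(s) = 2*s/(30 - 4*s) (Y(s) = (s + s)/(s + (-5*s - 5*(-6))) = (2*s)/(s + (-5*s + 30)) = (2*s)/(s + (30 - 5*s)) = (2*s)/(30 - 4*s) = 2*s/(30 - 4*s))
Y(G(R))*r(x) = -1*5/(-15 + 2*5)*(-1) = -1*5/(-15 + 10)*(-1) = -1*5/(-5)*(-1) = -1*5*(-1/5)*(-1) = 1*(-1) = -1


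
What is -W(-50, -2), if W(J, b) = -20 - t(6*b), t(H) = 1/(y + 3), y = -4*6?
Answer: 419/21 ≈ 19.952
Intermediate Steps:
y = -24
t(H) = -1/21 (t(H) = 1/(-24 + 3) = 1/(-21) = -1/21)
W(J, b) = -419/21 (W(J, b) = -20 - 1*(-1/21) = -20 + 1/21 = -419/21)
-W(-50, -2) = -1*(-419/21) = 419/21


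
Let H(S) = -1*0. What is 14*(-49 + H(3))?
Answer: -686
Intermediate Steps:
H(S) = 0
14*(-49 + H(3)) = 14*(-49 + 0) = 14*(-49) = -686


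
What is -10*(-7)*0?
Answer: 0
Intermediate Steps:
-10*(-7)*0 = 70*0 = 0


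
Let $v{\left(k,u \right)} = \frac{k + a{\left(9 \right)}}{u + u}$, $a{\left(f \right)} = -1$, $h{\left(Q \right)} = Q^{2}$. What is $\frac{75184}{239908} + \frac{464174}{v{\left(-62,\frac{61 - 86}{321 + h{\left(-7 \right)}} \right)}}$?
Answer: $\frac{3763314418}{3778551} \approx 995.97$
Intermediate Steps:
$v{\left(k,u \right)} = \frac{-1 + k}{2 u}$ ($v{\left(k,u \right)} = \frac{k - 1}{u + u} = \frac{-1 + k}{2 u}$)
$\frac{75184}{239908} + \frac{464174}{v{\left(-62,\frac{61 - 86}{321 + h{\left(-7 \right)}} \right)}} = \frac{75184}{239908} + \frac{464174}{\frac{1}{2} \frac{1}{\left(61 - 86\right) \frac{1}{321 + \left(-7\right)^{2}}} \left(-1 - 62\right)} = 75184 \cdot \frac{1}{239908} + \frac{464174}{\frac{1}{2} \frac{1}{\left(-25\right) \frac{1}{321 + 49}} \left(-63\right)} = \frac{508}{1621} + \frac{464174}{\frac{1}{2} \frac{1}{\left(-25\right) \frac{1}{370}} \left(-63\right)} = \frac{508}{1621} + \frac{464174}{\frac{1}{2} \frac{1}{- \frac{5}{74}} \left(-63\right)} = \frac{508}{1621} + \frac{464174}{\frac{1}{2} \left(- \frac{74}{5}\right) \left(-63\right)} = \frac{508}{1621} + \frac{464174}{\frac{2331}{5}} = \frac{508}{1621} + 464174 \cdot \frac{5}{2331} = \frac{508}{1621} + \frac{2320870}{2331} = \frac{3763314418}{3778551}$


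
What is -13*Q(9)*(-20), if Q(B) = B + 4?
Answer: 3380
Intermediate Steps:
Q(B) = 4 + B
-13*Q(9)*(-20) = -13*(4 + 9)*(-20) = -13*13*(-20) = -169*(-20) = 3380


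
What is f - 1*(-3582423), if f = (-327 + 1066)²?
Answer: 4128544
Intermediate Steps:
f = 546121 (f = 739² = 546121)
f - 1*(-3582423) = 546121 - 1*(-3582423) = 546121 + 3582423 = 4128544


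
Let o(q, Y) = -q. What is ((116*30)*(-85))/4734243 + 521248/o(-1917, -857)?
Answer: 274127516296/1008393759 ≈ 271.85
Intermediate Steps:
((116*30)*(-85))/4734243 + 521248/o(-1917, -857) = ((116*30)*(-85))/4734243 + 521248/((-1*(-1917))) = (3480*(-85))*(1/4734243) + 521248/1917 = -295800*1/4734243 + 521248*(1/1917) = -98600/1578081 + 521248/1917 = 274127516296/1008393759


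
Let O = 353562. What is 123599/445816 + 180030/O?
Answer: 2951432479/3752942776 ≈ 0.78643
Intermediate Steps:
123599/445816 + 180030/O = 123599/445816 + 180030/353562 = 123599*(1/445816) + 180030*(1/353562) = 17657/63688 + 30005/58927 = 2951432479/3752942776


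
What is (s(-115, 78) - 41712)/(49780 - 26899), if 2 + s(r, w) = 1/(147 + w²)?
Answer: -259919933/142571511 ≈ -1.8231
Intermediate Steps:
s(r, w) = -2 + 1/(147 + w²)
(s(-115, 78) - 41712)/(49780 - 26899) = ((-293 - 2*78²)/(147 + 78²) - 41712)/(49780 - 26899) = ((-293 - 2*6084)/(147 + 6084) - 41712)/22881 = ((-293 - 12168)/6231 - 41712)*(1/22881) = ((1/6231)*(-12461) - 41712)*(1/22881) = (-12461/6231 - 41712)*(1/22881) = -259919933/6231*1/22881 = -259919933/142571511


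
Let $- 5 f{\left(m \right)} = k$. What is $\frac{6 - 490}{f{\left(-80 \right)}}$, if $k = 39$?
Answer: $\frac{2420}{39} \approx 62.051$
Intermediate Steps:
$f{\left(m \right)} = - \frac{39}{5}$ ($f{\left(m \right)} = \left(- \frac{1}{5}\right) 39 = - \frac{39}{5}$)
$\frac{6 - 490}{f{\left(-80 \right)}} = \frac{6 - 490}{- \frac{39}{5}} = \left(6 - 490\right) \left(- \frac{5}{39}\right) = \left(-484\right) \left(- \frac{5}{39}\right) = \frac{2420}{39}$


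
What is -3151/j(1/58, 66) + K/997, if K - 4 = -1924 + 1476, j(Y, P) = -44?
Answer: 3122011/43868 ≈ 71.168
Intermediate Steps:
K = -444 (K = 4 + (-1924 + 1476) = 4 - 448 = -444)
-3151/j(1/58, 66) + K/997 = -3151/(-44) - 444/997 = -3151*(-1/44) - 444*1/997 = 3151/44 - 444/997 = 3122011/43868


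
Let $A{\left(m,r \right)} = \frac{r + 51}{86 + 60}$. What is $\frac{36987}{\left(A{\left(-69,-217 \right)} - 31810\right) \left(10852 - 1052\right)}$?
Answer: $- \frac{900017}{7585895800} \approx -0.00011864$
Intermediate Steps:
$A{\left(m,r \right)} = \frac{51}{146} + \frac{r}{146}$ ($A{\left(m,r \right)} = \frac{51 + r}{146} = \left(51 + r\right) \frac{1}{146} = \frac{51}{146} + \frac{r}{146}$)
$\frac{36987}{\left(A{\left(-69,-217 \right)} - 31810\right) \left(10852 - 1052\right)} = \frac{36987}{\left(\left(\frac{51}{146} + \frac{1}{146} \left(-217\right)\right) - 31810\right) \left(10852 - 1052\right)} = \frac{36987}{\left(\left(\frac{51}{146} - \frac{217}{146}\right) - 31810\right) 9800} = \frac{36987}{\left(- \frac{83}{73} - 31810\right) 9800} = \frac{36987}{\left(- \frac{2322213}{73}\right) 9800} = \frac{36987}{- \frac{22757687400}{73}} = 36987 \left(- \frac{73}{22757687400}\right) = - \frac{900017}{7585895800}$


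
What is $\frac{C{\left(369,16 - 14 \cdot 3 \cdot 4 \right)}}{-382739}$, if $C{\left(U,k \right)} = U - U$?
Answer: $0$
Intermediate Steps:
$C{\left(U,k \right)} = 0$
$\frac{C{\left(369,16 - 14 \cdot 3 \cdot 4 \right)}}{-382739} = \frac{0}{-382739} = 0 \left(- \frac{1}{382739}\right) = 0$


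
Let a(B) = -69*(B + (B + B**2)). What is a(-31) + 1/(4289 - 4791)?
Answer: -31139563/502 ≈ -62031.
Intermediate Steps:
a(B) = -138*B - 69*B**2 (a(B) = -69*(B**2 + 2*B) = -138*B - 69*B**2)
a(-31) + 1/(4289 - 4791) = -69*(-31)*(2 - 31) + 1/(4289 - 4791) = -69*(-31)*(-29) + 1/(-502) = -62031 - 1/502 = -31139563/502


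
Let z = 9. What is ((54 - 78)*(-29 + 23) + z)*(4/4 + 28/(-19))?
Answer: -1377/19 ≈ -72.474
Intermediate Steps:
((54 - 78)*(-29 + 23) + z)*(4/4 + 28/(-19)) = ((54 - 78)*(-29 + 23) + 9)*(4/4 + 28/(-19)) = (-24*(-6) + 9)*(4*(¼) + 28*(-1/19)) = (144 + 9)*(1 - 28/19) = 153*(-9/19) = -1377/19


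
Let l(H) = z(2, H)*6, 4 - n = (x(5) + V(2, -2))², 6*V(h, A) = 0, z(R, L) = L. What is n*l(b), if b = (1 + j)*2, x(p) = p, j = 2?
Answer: -756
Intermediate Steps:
V(h, A) = 0 (V(h, A) = (⅙)*0 = 0)
b = 6 (b = (1 + 2)*2 = 3*2 = 6)
n = -21 (n = 4 - (5 + 0)² = 4 - 1*5² = 4 - 1*25 = 4 - 25 = -21)
l(H) = 6*H (l(H) = H*6 = 6*H)
n*l(b) = -126*6 = -21*36 = -756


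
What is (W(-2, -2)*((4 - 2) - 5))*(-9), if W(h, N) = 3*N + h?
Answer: -216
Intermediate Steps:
W(h, N) = h + 3*N
(W(-2, -2)*((4 - 2) - 5))*(-9) = ((-2 + 3*(-2))*((4 - 2) - 5))*(-9) = ((-2 - 6)*(2 - 5))*(-9) = -8*(-3)*(-9) = 24*(-9) = -216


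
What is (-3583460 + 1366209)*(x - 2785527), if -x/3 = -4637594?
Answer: -24671917276005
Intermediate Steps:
x = 13912782 (x = -3*(-4637594) = 13912782)
(-3583460 + 1366209)*(x - 2785527) = (-3583460 + 1366209)*(13912782 - 2785527) = -2217251*11127255 = -24671917276005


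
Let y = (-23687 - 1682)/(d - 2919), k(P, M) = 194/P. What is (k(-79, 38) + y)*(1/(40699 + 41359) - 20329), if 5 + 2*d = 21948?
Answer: 5949208651625216/52200991555 ≈ 1.1397e+5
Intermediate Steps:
d = 21943/2 (d = -5/2 + (1/2)*21948 = -5/2 + 10974 = 21943/2 ≈ 10972.)
y = -50738/16105 (y = (-23687 - 1682)/(21943/2 - 2919) = -25369/16105/2 = -25369*2/16105 = -50738/16105 ≈ -3.1505)
(k(-79, 38) + y)*(1/(40699 + 41359) - 20329) = (194/(-79) - 50738/16105)*(1/(40699 + 41359) - 20329) = (194*(-1/79) - 50738/16105)*(1/82058 - 20329) = (-194/79 - 50738/16105)*(1/82058 - 20329) = -7132672/1272295*(-1668157081/82058) = 5949208651625216/52200991555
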